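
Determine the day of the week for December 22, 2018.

January 1, 2018 is a Monday.
Jan 1, 2018 → Feb 1, 2018: 31 days (January has 31).
Feb 1, 2018 → Mar 1, 2018: 28 days (February has 28).
Mar 1, 2018 → Apr 1, 2018: 31 days (March has 31).
Apr 1, 2018 → May 1, 2018: 30 days (April has 30).
May 1, 2018 → Jun 1, 2018: 31 days (May has 31).
Jun 1, 2018 → Jul 1, 2018: 30 days (June has 30).
Jul 1, 2018 → Aug 1, 2018: 31 days (July has 31).
Aug 1, 2018 → Sep 1, 2018: 31 days (August has 31).
Sep 1, 2018 → Oct 1, 2018: 30 days (September has 30).
Oct 1, 2018 → Nov 1, 2018: 31 days (October has 31).
Nov 1, 2018 → Dec 1, 2018: 30 days (November has 30).
Dec 1, 2018 → Dec 22, 2018: 21 days.
Total: 355 days.
355 mod 7 = 5, so Monday + 5 = Saturday.

Saturday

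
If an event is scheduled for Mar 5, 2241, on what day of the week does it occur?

Friday

Doomsday rule: the anchor day for the 2200s is Friday. For year 41: 41÷12 = 3 r 5, and 5÷4 = 1, so 3+5+1 = 9.
Friday + 9 ≡ Sunday — that's 2241's doomsday.
In March the doomsday date is Mar 14.
Mar 5 is 9 days before Mar 14; 9 mod 7 = 2, so Sunday − 2 = Friday.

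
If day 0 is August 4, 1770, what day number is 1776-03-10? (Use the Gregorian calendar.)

Aug 4, 1770 → Aug 4, 1771: 365 days.
Aug 4, 1771 → Aug 4, 1772: 366 days (Feb 29, 1772 is in that span).
Aug 4, 1772 → Aug 4, 1773: 365 days.
Aug 4, 1773 → Aug 4, 1774: 365 days.
Aug 4, 1774 → Aug 4, 1775: 365 days.
Aug 4, 1775 → Sep 4, 1775: 31 days (August has 31).
Sep 4, 1775 → Oct 4, 1775: 30 days (September has 30).
Oct 4, 1775 → Nov 4, 1775: 31 days (October has 31).
Nov 4, 1775 → Dec 4, 1775: 30 days (November has 30).
Dec 4, 1775 → Jan 4, 1776: 31 days (December has 31).
Jan 4, 1776 → Feb 4, 1776: 31 days (January has 31).
Feb 4, 1776 → Mar 4, 1776: 29 days (February has 29).
Mar 4, 1776 → Mar 10, 1776: 6 days.
Total: 2045 days.

2045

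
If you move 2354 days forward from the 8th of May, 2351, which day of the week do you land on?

First find the weekday of May 8, 2351. Doomsday rule: the anchor day for the 2300s is Wednesday. For year 51: 51÷12 = 4 r 3, and 3÷4 = 0, so 4+3+0 = 7.
Wednesday + 7 ≡ Wednesday — that's 2351's doomsday.
In May the doomsday date is May 9.
May 8 is 1 day before May 9; 1 mod 7 = 1, so Wednesday − 1 = Tuesday.
2354 mod 7 = 2, so 2354 days after a Tuesday is Tuesday + 2 = Thursday.

Thursday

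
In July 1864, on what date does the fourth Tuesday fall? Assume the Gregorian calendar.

July 26, 1864

July 1, 1864 is a Friday.
The first Tuesday is therefore July 5 (4 days later).
The fourth Tuesday is 5 + 3×7 = July 26.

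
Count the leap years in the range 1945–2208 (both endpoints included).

Multiples of 4 in [1945,2208]: 66.
Of those, multiples of 100: 3 (not leap unless ÷400).
Multiples of 400: 1.
Leap years = 66 − 3 + 1 = 64.

64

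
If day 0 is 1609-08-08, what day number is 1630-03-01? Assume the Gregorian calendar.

Aug 8, 1609 → Aug 8, 1610: 365 days.
Aug 8, 1610 → Aug 8, 1611: 365 days.
Aug 8, 1611 → Aug 8, 1612: 366 days (Feb 29, 1612 is in that span).
Aug 8, 1612 → Aug 8, 1613: 365 days.
Aug 8, 1613 → Aug 8, 1614: 365 days.
Aug 8, 1614 → Aug 8, 1615: 365 days.
Aug 8, 1615 → Aug 8, 1616: 366 days (Feb 29, 1616 is in that span).
Aug 8, 1616 → Aug 8, 1617: 365 days.
Aug 8, 1617 → Aug 8, 1618: 365 days.
Aug 8, 1618 → Aug 8, 1619: 365 days.
Aug 8, 1619 → Aug 8, 1620: 366 days (Feb 29, 1620 is in that span).
Aug 8, 1620 → Aug 8, 1621: 365 days.
Aug 8, 1621 → Aug 8, 1622: 365 days.
Aug 8, 1622 → Aug 8, 1623: 365 days.
Aug 8, 1623 → Aug 8, 1624: 366 days (Feb 29, 1624 is in that span).
Aug 8, 1624 → Aug 8, 1625: 365 days.
Aug 8, 1625 → Aug 8, 1626: 365 days.
Aug 8, 1626 → Aug 8, 1627: 365 days.
Aug 8, 1627 → Aug 8, 1628: 366 days (Feb 29, 1628 is in that span).
Aug 8, 1628 → Aug 8, 1629: 365 days.
Aug 8, 1629 → Sep 8, 1629: 31 days (August has 31).
Sep 8, 1629 → Oct 8, 1629: 30 days (September has 30).
Oct 8, 1629 → Nov 8, 1629: 31 days (October has 31).
Nov 8, 1629 → Dec 8, 1629: 30 days (November has 30).
Dec 8, 1629 → Jan 8, 1630: 31 days (December has 31).
Jan 8, 1630 → Feb 8, 1630: 31 days (January has 31).
Feb 8, 1630 → Mar 1, 1630: 21 days.
Total: 7510 days.

7510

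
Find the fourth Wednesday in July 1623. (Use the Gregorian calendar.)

July 26, 1623

July 1, 1623 is a Saturday.
The first Wednesday is therefore July 5 (4 days later).
The fourth Wednesday is 5 + 3×7 = July 26.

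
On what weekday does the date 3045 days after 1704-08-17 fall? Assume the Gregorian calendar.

First find the weekday of Aug 17, 1704. Doomsday rule: the anchor day for the 1700s is Sunday. For year 04: 4÷12 = 0 r 4, and 4÷4 = 1, so 0+4+1 = 5.
Sunday + 5 ≡ Friday — that's 1704's doomsday.
In August the doomsday date is Aug 8.
Aug 17 is 9 days after Aug 8; 9 mod 7 = 2, so Friday + 2 = Sunday.
3045 mod 7 = 0, so 3045 days after a Sunday is Sunday + 0 = Sunday.

Sunday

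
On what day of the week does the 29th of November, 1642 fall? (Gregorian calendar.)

Doomsday rule: the anchor day for the 1600s is Tuesday. For year 42: 42÷12 = 3 r 6, and 6÷4 = 1, so 3+6+1 = 10.
Tuesday + 10 ≡ Friday — that's 1642's doomsday.
In November the doomsday date is Nov 7.
Nov 29 is 22 days after Nov 7; 22 mod 7 = 1, so Friday + 1 = Saturday.

Saturday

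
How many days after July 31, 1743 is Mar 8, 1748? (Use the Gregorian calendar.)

Jul 31, 1743 → Jul 31, 1744: 366 days (Feb 29, 1744 is in that span).
Jul 31, 1744 → Jul 31, 1745: 365 days.
Jul 31, 1745 → Jul 31, 1746: 365 days.
Jul 31, 1746 → Jul 31, 1747: 365 days.
Jul 31, 1747 → Aug 31, 1747: 31 days (July has 31).
Aug 31, 1747 → Sep 30, 1747: 30 days (August has 31).
Sep 30, 1747 → Oct 30, 1747: 30 days (September has 30).
Oct 30, 1747 → Nov 30, 1747: 31 days (October has 31).
Nov 30, 1747 → Dec 30, 1747: 30 days (November has 30).
Dec 30, 1747 → Jan 30, 1748: 31 days (December has 31).
Jan 30, 1748 → Feb 29, 1748: 30 days (January has 31).
Feb 29, 1748 → Mar 8, 1748: 8 days.
Total: 1682 days.

1682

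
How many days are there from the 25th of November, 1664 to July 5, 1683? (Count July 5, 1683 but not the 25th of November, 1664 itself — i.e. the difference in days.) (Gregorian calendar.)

Nov 25, 1664 → Nov 25, 1665: 365 days.
Nov 25, 1665 → Nov 25, 1666: 365 days.
Nov 25, 1666 → Nov 25, 1667: 365 days.
Nov 25, 1667 → Nov 25, 1668: 366 days (Feb 29, 1668 is in that span).
Nov 25, 1668 → Nov 25, 1669: 365 days.
Nov 25, 1669 → Nov 25, 1670: 365 days.
Nov 25, 1670 → Nov 25, 1671: 365 days.
Nov 25, 1671 → Nov 25, 1672: 366 days (Feb 29, 1672 is in that span).
Nov 25, 1672 → Nov 25, 1673: 365 days.
Nov 25, 1673 → Nov 25, 1674: 365 days.
Nov 25, 1674 → Nov 25, 1675: 365 days.
Nov 25, 1675 → Nov 25, 1676: 366 days (Feb 29, 1676 is in that span).
Nov 25, 1676 → Nov 25, 1677: 365 days.
Nov 25, 1677 → Nov 25, 1678: 365 days.
Nov 25, 1678 → Nov 25, 1679: 365 days.
Nov 25, 1679 → Nov 25, 1680: 366 days (Feb 29, 1680 is in that span).
Nov 25, 1680 → Nov 25, 1681: 365 days.
Nov 25, 1681 → Nov 25, 1682: 365 days.
Nov 25, 1682 → Dec 25, 1682: 30 days (November has 30).
Dec 25, 1682 → Jan 25, 1683: 31 days (December has 31).
Jan 25, 1683 → Feb 25, 1683: 31 days (January has 31).
Feb 25, 1683 → Mar 25, 1683: 28 days (February has 28).
Mar 25, 1683 → Apr 25, 1683: 31 days (March has 31).
Apr 25, 1683 → May 25, 1683: 30 days (April has 30).
May 25, 1683 → Jun 25, 1683: 31 days (May has 31).
Jun 25, 1683 → Jul 5, 1683: 10 days.
Total: 6796 days.

6796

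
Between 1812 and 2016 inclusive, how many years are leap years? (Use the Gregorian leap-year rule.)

Multiples of 4 in [1812,2016]: 52.
Of those, multiples of 100: 2 (not leap unless ÷400).
Multiples of 400: 1.
Leap years = 52 − 2 + 1 = 51.

51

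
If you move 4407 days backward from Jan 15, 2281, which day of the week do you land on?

First find the weekday of Jan 15, 2281. Doomsday rule: the anchor day for the 2200s is Friday. For year 81: 81÷12 = 6 r 9, and 9÷4 = 2, so 6+9+2 = 17.
Friday + 17 ≡ Monday — that's 2281's doomsday.
In January the doomsday date is Jan 3 (2281 is not a leap year).
Jan 15 is 12 days after Jan 3; 12 mod 7 = 5, so Monday + 5 = Saturday.
4407 mod 7 = 4, so 4407 days before a Saturday is Saturday − 4 = Tuesday.

Tuesday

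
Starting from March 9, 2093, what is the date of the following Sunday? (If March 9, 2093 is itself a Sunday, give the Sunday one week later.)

March 15, 2093

Mar 9, 2093 is a Monday.
From Monday to the next Sunday is 6 days.
Mar 9, 2093 + 6 = Mar 15, 2093.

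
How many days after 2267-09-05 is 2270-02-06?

Sep 5, 2267 → Sep 5, 2268: 366 days (Feb 29, 2268 is in that span).
Sep 5, 2268 → Sep 5, 2269: 365 days.
Sep 5, 2269 → Oct 5, 2269: 30 days (September has 30).
Oct 5, 2269 → Nov 5, 2269: 31 days (October has 31).
Nov 5, 2269 → Dec 5, 2269: 30 days (November has 30).
Dec 5, 2269 → Jan 5, 2270: 31 days (December has 31).
Jan 5, 2270 → Feb 5, 2270: 31 days (January has 31).
Feb 5, 2270 → Feb 6, 2270: 1 days.
Total: 885 days.

885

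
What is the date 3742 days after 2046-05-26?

August 23, 2056

+365 (one year) → May 26, 2047 (3377 left).
+366 (one year; includes Feb 29, 2048) → May 26, 2048 (3011 left).
+365 (one year) → May 26, 2049 (2646 left).
+365 (one year) → May 26, 2050 (2281 left).
+365 (one year) → May 26, 2051 (1916 left).
+366 (one year; includes Feb 29, 2052) → May 26, 2052 (1550 left).
+365 (one year) → May 26, 2053 (1185 left).
+365 (one year) → May 26, 2054 (820 left).
+365 (one year) → May 26, 2055 (455 left).
+366 (one year; includes Feb 29, 2056) → May 26, 2056 (89 left).
May has 31 days: +6 → Jun 1, 2056 (83 left).
Jun has 30 days: +30 → Jul 1, 2056 (53 left).
Jul has 31 days: +31 → Aug 1, 2056 (22 left).
+22 → Aug 23, 2056.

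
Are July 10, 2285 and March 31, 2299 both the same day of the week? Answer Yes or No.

Yes

From Jul 10, 2285 to Mar 31, 2299 is 5012 days.
5012 mod 7 = 0, so they are the same weekday.
(Jul 10, 2285 is a Friday; Mar 31, 2299 is a Friday.)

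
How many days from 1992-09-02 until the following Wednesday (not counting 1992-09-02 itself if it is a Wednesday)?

7

Sep 2, 1992 is a Wednesday.
From Wednesday to the next Wednesday is 7 days.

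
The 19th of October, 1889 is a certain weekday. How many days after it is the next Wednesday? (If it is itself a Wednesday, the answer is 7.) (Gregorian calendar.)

4

Oct 19, 1889 is a Saturday.
From Saturday to the next Wednesday is 4 days.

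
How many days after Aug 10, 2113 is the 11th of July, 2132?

Aug 10, 2113 → Aug 10, 2114: 365 days.
Aug 10, 2114 → Aug 10, 2115: 365 days.
Aug 10, 2115 → Aug 10, 2116: 366 days (Feb 29, 2116 is in that span).
Aug 10, 2116 → Aug 10, 2117: 365 days.
Aug 10, 2117 → Aug 10, 2118: 365 days.
Aug 10, 2118 → Aug 10, 2119: 365 days.
Aug 10, 2119 → Aug 10, 2120: 366 days (Feb 29, 2120 is in that span).
Aug 10, 2120 → Aug 10, 2121: 365 days.
Aug 10, 2121 → Aug 10, 2122: 365 days.
Aug 10, 2122 → Aug 10, 2123: 365 days.
Aug 10, 2123 → Aug 10, 2124: 366 days (Feb 29, 2124 is in that span).
Aug 10, 2124 → Aug 10, 2125: 365 days.
Aug 10, 2125 → Aug 10, 2126: 365 days.
Aug 10, 2126 → Aug 10, 2127: 365 days.
Aug 10, 2127 → Aug 10, 2128: 366 days (Feb 29, 2128 is in that span).
Aug 10, 2128 → Aug 10, 2129: 365 days.
Aug 10, 2129 → Aug 10, 2130: 365 days.
Aug 10, 2130 → Aug 10, 2131: 365 days.
Aug 10, 2131 → Sep 10, 2131: 31 days (August has 31).
Sep 10, 2131 → Oct 10, 2131: 30 days (September has 30).
Oct 10, 2131 → Nov 10, 2131: 31 days (October has 31).
Nov 10, 2131 → Dec 10, 2131: 30 days (November has 30).
Dec 10, 2131 → Jan 10, 2132: 31 days (December has 31).
Jan 10, 2132 → Feb 10, 2132: 31 days (January has 31).
Feb 10, 2132 → Mar 10, 2132: 29 days (February has 29).
Mar 10, 2132 → Apr 10, 2132: 31 days (March has 31).
Apr 10, 2132 → May 10, 2132: 30 days (April has 30).
May 10, 2132 → Jun 10, 2132: 31 days (May has 31).
Jun 10, 2132 → Jul 10, 2132: 30 days (June has 30).
Jul 10, 2132 → Jul 11, 2132: 1 days.
Total: 6910 days.

6910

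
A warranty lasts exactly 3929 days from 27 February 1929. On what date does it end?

December 1, 1939

+365 (one year) → Feb 27, 1930 (3564 left).
+365 (one year) → Feb 27, 1931 (3199 left).
+365 (one year) → Feb 27, 1932 (2834 left).
+366 (one year; includes Feb 29, 1932) → Feb 27, 1933 (2468 left).
+365 (one year) → Feb 27, 1934 (2103 left).
+365 (one year) → Feb 27, 1935 (1738 left).
+365 (one year) → Feb 27, 1936 (1373 left).
+366 (one year; includes Feb 29, 1936) → Feb 27, 1937 (1007 left).
+365 (one year) → Feb 27, 1938 (642 left).
+365 (one year) → Feb 27, 1939 (277 left).
Feb has 28 days: +2 → Mar 1, 1939 (275 left).
Mar has 31 days: +31 → Apr 1, 1939 (244 left).
Apr has 30 days: +30 → May 1, 1939 (214 left).
May has 31 days: +31 → Jun 1, 1939 (183 left).
Jun has 30 days: +30 → Jul 1, 1939 (153 left).
Jul has 31 days: +31 → Aug 1, 1939 (122 left).
Aug has 31 days: +31 → Sep 1, 1939 (91 left).
Sep has 30 days: +30 → Oct 1, 1939 (61 left).
Oct has 31 days: +31 → Nov 1, 1939 (30 left).
Nov has 30 days: +30 → Dec 1, 1939 (0 left).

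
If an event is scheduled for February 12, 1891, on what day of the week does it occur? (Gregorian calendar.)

Thursday

Doomsday rule: the anchor day for the 1800s is Friday. For year 91: 91÷12 = 7 r 7, and 7÷4 = 1, so 7+7+1 = 15.
Friday + 15 ≡ Saturday — that's 1891's doomsday.
In February the doomsday date is Feb 28 (1891 is not a leap year).
Feb 12 is 16 days before Feb 28; 16 mod 7 = 2, so Saturday − 2 = Thursday.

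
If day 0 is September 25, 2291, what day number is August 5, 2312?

7619

Sep 25, 2291 → Sep 25, 2292: 366 days (Feb 29, 2292 is in that span).
Sep 25, 2292 → Sep 25, 2293: 365 days.
Sep 25, 2293 → Sep 25, 2294: 365 days.
Sep 25, 2294 → Sep 25, 2295: 365 days.
Sep 25, 2295 → Sep 25, 2296: 366 days (Feb 29, 2296 is in that span).
Sep 25, 2296 → Sep 25, 2297: 365 days.
Sep 25, 2297 → Sep 25, 2298: 365 days.
Sep 25, 2298 → Sep 25, 2299: 365 days.
Sep 25, 2299 → Sep 25, 2300: 365 days.
Sep 25, 2300 → Sep 25, 2301: 365 days.
Sep 25, 2301 → Sep 25, 2302: 365 days.
Sep 25, 2302 → Sep 25, 2303: 365 days.
Sep 25, 2303 → Sep 25, 2304: 366 days (Feb 29, 2304 is in that span).
Sep 25, 2304 → Sep 25, 2305: 365 days.
Sep 25, 2305 → Sep 25, 2306: 365 days.
Sep 25, 2306 → Sep 25, 2307: 365 days.
Sep 25, 2307 → Sep 25, 2308: 366 days (Feb 29, 2308 is in that span).
Sep 25, 2308 → Sep 25, 2309: 365 days.
Sep 25, 2309 → Sep 25, 2310: 365 days.
Sep 25, 2310 → Sep 25, 2311: 365 days.
Sep 25, 2311 → Oct 25, 2311: 30 days (September has 30).
Oct 25, 2311 → Nov 25, 2311: 31 days (October has 31).
Nov 25, 2311 → Dec 25, 2311: 30 days (November has 30).
Dec 25, 2311 → Jan 25, 2312: 31 days (December has 31).
Jan 25, 2312 → Feb 25, 2312: 31 days (January has 31).
Feb 25, 2312 → Mar 25, 2312: 29 days (February has 29).
Mar 25, 2312 → Apr 25, 2312: 31 days (March has 31).
Apr 25, 2312 → May 25, 2312: 30 days (April has 30).
May 25, 2312 → Jun 25, 2312: 31 days (May has 31).
Jun 25, 2312 → Jul 25, 2312: 30 days (June has 30).
Jul 25, 2312 → Aug 5, 2312: 11 days.
Total: 7619 days.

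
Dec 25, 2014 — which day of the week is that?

Thursday

Doomsday rule: the anchor day for the 2000s is Tuesday. For year 14: 14÷12 = 1 r 2, and 2÷4 = 0, so 1+2+0 = 3.
Tuesday + 3 ≡ Friday — that's 2014's doomsday.
In December the doomsday date is Dec 12.
Dec 25 is 13 days after Dec 12; 13 mod 7 = 6, so Friday + 6 = Thursday.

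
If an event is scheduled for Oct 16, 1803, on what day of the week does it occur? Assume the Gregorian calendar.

Sunday

Doomsday rule: the anchor day for the 1800s is Friday. For year 03: 3÷12 = 0 r 3, and 3÷4 = 0, so 0+3+0 = 3.
Friday + 3 ≡ Monday — that's 1803's doomsday.
In October the doomsday date is Oct 10.
Oct 16 is 6 days after Oct 10; 6 mod 7 = 6, so Monday + 6 = Sunday.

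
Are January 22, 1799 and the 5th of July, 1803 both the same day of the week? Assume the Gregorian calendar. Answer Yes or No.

From Jan 22, 1799 to Jul 5, 1803 is 1624 days.
1624 mod 7 = 0, so they are the same weekday.
(Jan 22, 1799 is a Tuesday; Jul 5, 1803 is a Tuesday.)

Yes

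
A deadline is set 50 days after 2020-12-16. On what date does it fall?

February 4, 2021

Dec has 31 days: +16 → Jan 1, 2021 (34 left).
Jan has 31 days: +31 → Feb 1, 2021 (3 left).
+3 → Feb 4, 2021.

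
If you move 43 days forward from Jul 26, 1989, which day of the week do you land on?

Thursday

First find the weekday of Jul 26, 1989. Doomsday rule: the anchor day for the 1900s is Wednesday. For year 89: 89÷12 = 7 r 5, and 5÷4 = 1, so 7+5+1 = 13.
Wednesday + 13 ≡ Tuesday — that's 1989's doomsday.
In July the doomsday date is Jul 11.
Jul 26 is 15 days after Jul 11; 15 mod 7 = 1, so Tuesday + 1 = Wednesday.
43 mod 7 = 1, so 43 days after a Wednesday is Wednesday + 1 = Thursday.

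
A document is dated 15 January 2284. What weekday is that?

Doomsday rule: the anchor day for the 2200s is Friday. For year 84: 84÷12 = 7 r 0, and 0÷4 = 0, so 7+0+0 = 7.
Friday + 7 ≡ Friday — that's 2284's doomsday.
In January the doomsday date is Jan 4 (2284 is a leap year (divisible by 4)).
Jan 15 is 11 days after Jan 4; 11 mod 7 = 4, so Friday + 4 = Tuesday.

Tuesday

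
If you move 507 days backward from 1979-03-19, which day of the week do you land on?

Mar 19, 1979 is a Monday.
507 mod 7 = 3, so 507 days before a Monday is Monday − 3 = Friday.

Friday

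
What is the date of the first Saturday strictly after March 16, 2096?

March 17, 2096

Mar 16, 2096 is a Friday.
From Friday to the next Saturday is 1 day.
Mar 16, 2096 + 1 = Mar 17, 2096.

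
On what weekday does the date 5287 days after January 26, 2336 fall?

Tuesday

Jan 26, 2336 is a Sunday.
5287 mod 7 = 2, so 5287 days after a Sunday is Sunday + 2 = Tuesday.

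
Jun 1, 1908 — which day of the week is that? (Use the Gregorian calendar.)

Monday

Doomsday rule: the anchor day for the 1900s is Wednesday. For year 08: 8÷12 = 0 r 8, and 8÷4 = 2, so 0+8+2 = 10.
Wednesday + 10 ≡ Saturday — that's 1908's doomsday.
In June the doomsday date is Jun 6.
Jun 1 is 5 days before Jun 6; 5 mod 7 = 5, so Saturday − 5 = Monday.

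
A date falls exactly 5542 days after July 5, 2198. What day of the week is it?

Tuesday

First find the weekday of Jul 5, 2198. Doomsday rule: the anchor day for the 2100s is Sunday. For year 98: 98÷12 = 8 r 2, and 2÷4 = 0, so 8+2+0 = 10.
Sunday + 10 ≡ Wednesday — that's 2198's doomsday.
In July the doomsday date is Jul 11.
Jul 5 is 6 days before Jul 11; 6 mod 7 = 6, so Wednesday − 6 = Thursday.
5542 mod 7 = 5, so 5542 days after a Thursday is Thursday + 5 = Tuesday.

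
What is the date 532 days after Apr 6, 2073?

+365 (one year) → Apr 6, 2074 (167 left).
Apr has 30 days: +25 → May 1, 2074 (142 left).
May has 31 days: +31 → Jun 1, 2074 (111 left).
Jun has 30 days: +30 → Jul 1, 2074 (81 left).
Jul has 31 days: +31 → Aug 1, 2074 (50 left).
Aug has 31 days: +31 → Sep 1, 2074 (19 left).
+19 → Sep 20, 2074.

September 20, 2074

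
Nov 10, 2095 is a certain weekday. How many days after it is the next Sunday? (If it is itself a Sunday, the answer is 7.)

Nov 10, 2095 is a Thursday.
From Thursday to the next Sunday is 3 days.

3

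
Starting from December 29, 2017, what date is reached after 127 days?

Dec has 31 days: +3 → Jan 1, 2018 (124 left).
Jan has 31 days: +31 → Feb 1, 2018 (93 left).
Feb has 28 days: +28 → Mar 1, 2018 (65 left).
Mar has 31 days: +31 → Apr 1, 2018 (34 left).
Apr has 30 days: +30 → May 1, 2018 (4 left).
+4 → May 5, 2018.

May 5, 2018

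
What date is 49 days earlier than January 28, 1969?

−28 → Dec 31, 1968 (end of Dec, 31 days; 21 left).
−21 → Dec 10, 1968.

December 10, 1968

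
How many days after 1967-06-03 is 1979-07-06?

4416

Jun 3, 1967 → Jun 3, 1968: 366 days (Feb 29, 1968 is in that span).
Jun 3, 1968 → Jun 3, 1969: 365 days.
Jun 3, 1969 → Jun 3, 1970: 365 days.
Jun 3, 1970 → Jun 3, 1971: 365 days.
Jun 3, 1971 → Jun 3, 1972: 366 days (Feb 29, 1972 is in that span).
Jun 3, 1972 → Jun 3, 1973: 365 days.
Jun 3, 1973 → Jun 3, 1974: 365 days.
Jun 3, 1974 → Jun 3, 1975: 365 days.
Jun 3, 1975 → Jun 3, 1976: 366 days (Feb 29, 1976 is in that span).
Jun 3, 1976 → Jun 3, 1977: 365 days.
Jun 3, 1977 → Jun 3, 1978: 365 days.
Jun 3, 1978 → Jul 3, 1978: 30 days (June has 30).
Jul 3, 1978 → Aug 3, 1978: 31 days (July has 31).
Aug 3, 1978 → Sep 3, 1978: 31 days (August has 31).
Sep 3, 1978 → Oct 3, 1978: 30 days (September has 30).
Oct 3, 1978 → Nov 3, 1978: 31 days (October has 31).
Nov 3, 1978 → Dec 3, 1978: 30 days (November has 30).
Dec 3, 1978 → Jan 3, 1979: 31 days (December has 31).
Jan 3, 1979 → Feb 3, 1979: 31 days (January has 31).
Feb 3, 1979 → Mar 3, 1979: 28 days (February has 28).
Mar 3, 1979 → Apr 3, 1979: 31 days (March has 31).
Apr 3, 1979 → May 3, 1979: 30 days (April has 30).
May 3, 1979 → Jun 3, 1979: 31 days (May has 31).
Jun 3, 1979 → Jul 3, 1979: 30 days (June has 30).
Jul 3, 1979 → Jul 6, 1979: 3 days.
Total: 4416 days.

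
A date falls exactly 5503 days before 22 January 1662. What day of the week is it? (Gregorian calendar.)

First find the weekday of Jan 22, 1662. Doomsday rule: the anchor day for the 1600s is Tuesday. For year 62: 62÷12 = 5 r 2, and 2÷4 = 0, so 5+2+0 = 7.
Tuesday + 7 ≡ Tuesday — that's 1662's doomsday.
In January the doomsday date is Jan 3 (1662 is not a leap year).
Jan 22 is 19 days after Jan 3; 19 mod 7 = 5, so Tuesday + 5 = Sunday.
5503 mod 7 = 1, so 5503 days before a Sunday is Sunday − 1 = Saturday.

Saturday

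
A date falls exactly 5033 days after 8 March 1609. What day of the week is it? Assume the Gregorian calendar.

Mar 8, 1609 is a Sunday.
5033 mod 7 = 0, so 5033 days after a Sunday is Sunday + 0 = Sunday.

Sunday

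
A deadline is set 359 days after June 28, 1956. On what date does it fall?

June 22, 1957

Jun has 30 days: +3 → Jul 1, 1956 (356 left).
Jul has 31 days: +31 → Aug 1, 1956 (325 left).
Aug has 31 days: +31 → Sep 1, 1956 (294 left).
Sep has 30 days: +30 → Oct 1, 1956 (264 left).
Oct has 31 days: +31 → Nov 1, 1956 (233 left).
Nov has 30 days: +30 → Dec 1, 1956 (203 left).
Dec has 31 days: +31 → Jan 1, 1957 (172 left).
Jan has 31 days: +31 → Feb 1, 1957 (141 left).
Feb has 28 days: +28 → Mar 1, 1957 (113 left).
Mar has 31 days: +31 → Apr 1, 1957 (82 left).
Apr has 30 days: +30 → May 1, 1957 (52 left).
May has 31 days: +31 → Jun 1, 1957 (21 left).
+21 → Jun 22, 1957.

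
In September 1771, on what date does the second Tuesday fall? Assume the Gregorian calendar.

September 10, 1771

September 1, 1771 is a Sunday.
The first Tuesday is therefore September 3 (2 days later).
The second Tuesday is 3 + 1×7 = September 10.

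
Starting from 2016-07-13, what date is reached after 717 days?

+365 (one year) → Jul 13, 2017 (352 left).
Jul has 31 days: +19 → Aug 1, 2017 (333 left).
Aug has 31 days: +31 → Sep 1, 2017 (302 left).
Sep has 30 days: +30 → Oct 1, 2017 (272 left).
Oct has 31 days: +31 → Nov 1, 2017 (241 left).
Nov has 30 days: +30 → Dec 1, 2017 (211 left).
Dec has 31 days: +31 → Jan 1, 2018 (180 left).
Jan has 31 days: +31 → Feb 1, 2018 (149 left).
Feb has 28 days: +28 → Mar 1, 2018 (121 left).
Mar has 31 days: +31 → Apr 1, 2018 (90 left).
Apr has 30 days: +30 → May 1, 2018 (60 left).
May has 31 days: +31 → Jun 1, 2018 (29 left).
+29 → Jun 30, 2018.

June 30, 2018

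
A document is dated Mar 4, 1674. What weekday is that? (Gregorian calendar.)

Sunday

Doomsday rule: the anchor day for the 1600s is Tuesday. For year 74: 74÷12 = 6 r 2, and 2÷4 = 0, so 6+2+0 = 8.
Tuesday + 8 ≡ Wednesday — that's 1674's doomsday.
In March the doomsday date is Mar 14.
Mar 4 is 10 days before Mar 14; 10 mod 7 = 3, so Wednesday − 3 = Sunday.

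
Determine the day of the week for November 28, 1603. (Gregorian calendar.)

Doomsday rule: the anchor day for the 1600s is Tuesday. For year 03: 3÷12 = 0 r 3, and 3÷4 = 0, so 0+3+0 = 3.
Tuesday + 3 ≡ Friday — that's 1603's doomsday.
In November the doomsday date is Nov 7.
Nov 28 is 21 days after Nov 7; 21 mod 7 = 0, so Friday + 0 = Friday.

Friday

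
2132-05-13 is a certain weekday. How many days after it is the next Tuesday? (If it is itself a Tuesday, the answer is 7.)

May 13, 2132 is a Tuesday.
From Tuesday to the next Tuesday is 7 days.

7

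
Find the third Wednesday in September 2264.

September 1, 2264 is a Thursday.
The first Wednesday is therefore September 7 (6 days later).
The third Wednesday is 7 + 2×7 = September 21.

September 21, 2264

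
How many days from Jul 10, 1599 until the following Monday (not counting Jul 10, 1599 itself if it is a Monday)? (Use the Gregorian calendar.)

Jul 10, 1599 is a Saturday.
From Saturday to the next Monday is 2 days.

2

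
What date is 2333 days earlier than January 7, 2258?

August 19, 2251

−365 (one year) → Jan 7, 2257 (1968 left).
−366 (one year; includes Feb 29, 2256) → Jan 7, 2256 (1602 left).
−365 (one year) → Jan 7, 2255 (1237 left).
−365 (one year) → Jan 7, 2254 (872 left).
−365 (one year) → Jan 7, 2253 (507 left).
−366 (one year; includes Feb 29, 2252) → Jan 7, 2252 (141 left).
−7 → Dec 31, 2251 (end of Dec, 31 days; 134 left).
−31 → Nov 30, 2251 (end of Nov, 30 days; 103 left).
−30 → Oct 31, 2251 (end of Oct, 31 days; 73 left).
−31 → Sep 30, 2251 (end of Sep, 30 days; 42 left).
−30 → Aug 31, 2251 (end of Aug, 31 days; 12 left).
−12 → Aug 19, 2251.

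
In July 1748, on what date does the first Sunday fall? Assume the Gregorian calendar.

July 7, 1748

July 1, 1748 is a Monday.
The first Sunday is therefore July 7 (6 days later).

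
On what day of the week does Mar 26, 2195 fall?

Doomsday rule: the anchor day for the 2100s is Sunday. For year 95: 95÷12 = 7 r 11, and 11÷4 = 2, so 7+11+2 = 20.
Sunday + 20 ≡ Saturday — that's 2195's doomsday.
In March the doomsday date is Mar 14.
Mar 26 is 12 days after Mar 14; 12 mod 7 = 5, so Saturday + 5 = Thursday.

Thursday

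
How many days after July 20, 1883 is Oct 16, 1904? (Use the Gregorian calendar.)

Jul 20, 1883 → Jul 20, 1884: 366 days (Feb 29, 1884 is in that span).
Jul 20, 1884 → Jul 20, 1885: 365 days.
Jul 20, 1885 → Jul 20, 1886: 365 days.
Jul 20, 1886 → Jul 20, 1887: 365 days.
Jul 20, 1887 → Jul 20, 1888: 366 days (Feb 29, 1888 is in that span).
Jul 20, 1888 → Jul 20, 1889: 365 days.
Jul 20, 1889 → Jul 20, 1890: 365 days.
Jul 20, 1890 → Jul 20, 1891: 365 days.
Jul 20, 1891 → Jul 20, 1892: 366 days (Feb 29, 1892 is in that span).
Jul 20, 1892 → Jul 20, 1893: 365 days.
Jul 20, 1893 → Jul 20, 1894: 365 days.
Jul 20, 1894 → Jul 20, 1895: 365 days.
Jul 20, 1895 → Jul 20, 1896: 366 days (Feb 29, 1896 is in that span).
Jul 20, 1896 → Jul 20, 1897: 365 days.
Jul 20, 1897 → Jul 20, 1898: 365 days.
Jul 20, 1898 → Jul 20, 1899: 365 days.
Jul 20, 1899 → Jul 20, 1900: 365 days.
Jul 20, 1900 → Jul 20, 1901: 365 days.
Jul 20, 1901 → Jul 20, 1902: 365 days.
Jul 20, 1902 → Jul 20, 1903: 365 days.
Jul 20, 1903 → Jul 20, 1904: 366 days (Feb 29, 1904 is in that span).
Jul 20, 1904 → Aug 20, 1904: 31 days (July has 31).
Aug 20, 1904 → Sep 20, 1904: 31 days (August has 31).
Sep 20, 1904 → Oct 16, 1904: 26 days.
Total: 7758 days.

7758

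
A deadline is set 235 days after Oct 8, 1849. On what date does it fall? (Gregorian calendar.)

Oct has 31 days: +24 → Nov 1, 1849 (211 left).
Nov has 30 days: +30 → Dec 1, 1849 (181 left).
Dec has 31 days: +31 → Jan 1, 1850 (150 left).
Jan has 31 days: +31 → Feb 1, 1850 (119 left).
Feb has 28 days: +28 → Mar 1, 1850 (91 left).
Mar has 31 days: +31 → Apr 1, 1850 (60 left).
Apr has 30 days: +30 → May 1, 1850 (30 left).
+30 → May 31, 1850.

May 31, 1850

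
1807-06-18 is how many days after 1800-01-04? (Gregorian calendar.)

Jan 4, 1800 → Jan 4, 1801: 365 days.
Jan 4, 1801 → Jan 4, 1802: 365 days.
Jan 4, 1802 → Jan 4, 1803: 365 days.
Jan 4, 1803 → Jan 4, 1804: 365 days.
Jan 4, 1804 → Jan 4, 1805: 366 days (Feb 29, 1804 is in that span).
Jan 4, 1805 → Jan 4, 1806: 365 days.
Jan 4, 1806 → Jan 4, 1807: 365 days.
Jan 4, 1807 → Feb 4, 1807: 31 days (January has 31).
Feb 4, 1807 → Mar 4, 1807: 28 days (February has 28).
Mar 4, 1807 → Apr 4, 1807: 31 days (March has 31).
Apr 4, 1807 → May 4, 1807: 30 days (April has 30).
May 4, 1807 → Jun 4, 1807: 31 days (May has 31).
Jun 4, 1807 → Jun 18, 1807: 14 days.
Total: 2721 days.

2721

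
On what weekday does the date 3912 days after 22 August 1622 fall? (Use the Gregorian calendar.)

Aug 22, 1622 is a Monday.
3912 mod 7 = 6, so 3912 days after a Monday is Monday + 6 = Sunday.

Sunday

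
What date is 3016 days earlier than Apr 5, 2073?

−365 (one year) → Apr 5, 2072 (2651 left).
−366 (one year; includes Feb 29, 2072) → Apr 5, 2071 (2285 left).
−365 (one year) → Apr 5, 2070 (1920 left).
−365 (one year) → Apr 5, 2069 (1555 left).
−365 (one year) → Apr 5, 2068 (1190 left).
−366 (one year; includes Feb 29, 2068) → Apr 5, 2067 (824 left).
−365 (one year) → Apr 5, 2066 (459 left).
−365 (one year) → Apr 5, 2065 (94 left).
−5 → Mar 31, 2065 (end of Mar, 31 days; 89 left).
−31 → Feb 28, 2065 (end of Feb, 28 days; 58 left).
−28 → Jan 31, 2065 (end of Jan, 31 days; 30 left).
−30 → Jan 1, 2065.

January 1, 2065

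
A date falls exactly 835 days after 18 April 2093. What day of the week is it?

Apr 18, 2093 is a Saturday.
835 mod 7 = 2, so 835 days after a Saturday is Saturday + 2 = Monday.

Monday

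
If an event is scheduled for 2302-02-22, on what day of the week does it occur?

Doomsday rule: the anchor day for the 2300s is Wednesday. For year 02: 2÷12 = 0 r 2, and 2÷4 = 0, so 0+2+0 = 2.
Wednesday + 2 ≡ Friday — that's 2302's doomsday.
In February the doomsday date is Feb 28 (2302 is not a leap year).
Feb 22 is 6 days before Feb 28; 6 mod 7 = 6, so Friday − 6 = Saturday.

Saturday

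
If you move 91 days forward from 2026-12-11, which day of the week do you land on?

Friday

Dec 11, 2026 is a Friday.
91 mod 7 = 0, so 91 days after a Friday is Friday + 0 = Friday.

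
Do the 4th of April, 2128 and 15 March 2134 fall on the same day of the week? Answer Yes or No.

No

From Apr 4, 2128 to Mar 15, 2134 is 2171 days.
2171 mod 7 = 1, so they are different weekdays.
(Apr 4, 2128 is a Sunday; Mar 15, 2134 is a Monday.)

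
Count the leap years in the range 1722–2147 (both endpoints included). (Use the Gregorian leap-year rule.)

Multiples of 4 in [1722,2147]: 106.
Of those, multiples of 100: 4 (not leap unless ÷400).
Multiples of 400: 1.
Leap years = 106 − 4 + 1 = 103.

103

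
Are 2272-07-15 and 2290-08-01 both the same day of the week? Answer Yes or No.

No

From Jul 15, 2272 to Aug 1, 2290 is 6591 days.
6591 mod 7 = 4, so they are different weekdays.
(Jul 15, 2272 is a Monday; Aug 1, 2290 is a Friday.)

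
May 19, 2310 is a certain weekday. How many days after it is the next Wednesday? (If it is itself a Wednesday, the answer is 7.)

6

May 19, 2310 is a Thursday.
From Thursday to the next Wednesday is 6 days.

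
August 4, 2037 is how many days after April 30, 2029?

Apr 30, 2029 → Apr 30, 2030: 365 days.
Apr 30, 2030 → Apr 30, 2031: 365 days.
Apr 30, 2031 → Apr 30, 2032: 366 days (Feb 29, 2032 is in that span).
Apr 30, 2032 → Apr 30, 2033: 365 days.
Apr 30, 2033 → Apr 30, 2034: 365 days.
Apr 30, 2034 → Apr 30, 2035: 365 days.
Apr 30, 2035 → Apr 30, 2036: 366 days (Feb 29, 2036 is in that span).
Apr 30, 2036 → Apr 30, 2037: 365 days.
Apr 30, 2037 → May 30, 2037: 30 days (April has 30).
May 30, 2037 → Jun 30, 2037: 31 days (May has 31).
Jun 30, 2037 → Jul 30, 2037: 30 days (June has 30).
Jul 30, 2037 → Aug 4, 2037: 5 days.
Total: 3018 days.

3018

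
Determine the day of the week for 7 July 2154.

Doomsday rule: the anchor day for the 2100s is Sunday. For year 54: 54÷12 = 4 r 6, and 6÷4 = 1, so 4+6+1 = 11.
Sunday + 11 ≡ Thursday — that's 2154's doomsday.
In July the doomsday date is Jul 11.
Jul 7 is 4 days before Jul 11; 4 mod 7 = 4, so Thursday − 4 = Sunday.

Sunday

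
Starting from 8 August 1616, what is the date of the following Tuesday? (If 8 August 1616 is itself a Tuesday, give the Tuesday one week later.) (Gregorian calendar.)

August 9, 1616

Aug 8, 1616 is a Monday.
From Monday to the next Tuesday is 1 day.
Aug 8, 1616 + 1 = Aug 9, 1616.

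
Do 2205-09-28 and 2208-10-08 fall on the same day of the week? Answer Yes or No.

From Sep 28, 2205 to Oct 8, 2208 is 1106 days.
1106 mod 7 = 0, so they are the same weekday.
(Sep 28, 2205 is a Saturday; Oct 8, 2208 is a Saturday.)

Yes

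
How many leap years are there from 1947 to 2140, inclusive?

Multiples of 4 in [1947,2140]: 49.
Of those, multiples of 100: 2 (not leap unless ÷400).
Multiples of 400: 1.
Leap years = 49 − 2 + 1 = 48.

48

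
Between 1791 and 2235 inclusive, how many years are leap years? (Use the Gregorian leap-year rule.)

Multiples of 4 in [1791,2235]: 111.
Of those, multiples of 100: 5 (not leap unless ÷400).
Multiples of 400: 1.
Leap years = 111 − 5 + 1 = 107.

107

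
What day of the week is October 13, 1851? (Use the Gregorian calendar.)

Doomsday rule: the anchor day for the 1800s is Friday. For year 51: 51÷12 = 4 r 3, and 3÷4 = 0, so 4+3+0 = 7.
Friday + 7 ≡ Friday — that's 1851's doomsday.
In October the doomsday date is Oct 10.
Oct 13 is 3 days after Oct 10; 3 mod 7 = 3, so Friday + 3 = Monday.

Monday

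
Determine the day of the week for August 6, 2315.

Friday

Doomsday rule: the anchor day for the 2300s is Wednesday. For year 15: 15÷12 = 1 r 3, and 3÷4 = 0, so 1+3+0 = 4.
Wednesday + 4 ≡ Sunday — that's 2315's doomsday.
In August the doomsday date is Aug 8.
Aug 6 is 2 days before Aug 8; 2 mod 7 = 2, so Sunday − 2 = Friday.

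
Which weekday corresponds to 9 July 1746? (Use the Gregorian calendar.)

Doomsday rule: the anchor day for the 1700s is Sunday. For year 46: 46÷12 = 3 r 10, and 10÷4 = 2, so 3+10+2 = 15.
Sunday + 15 ≡ Monday — that's 1746's doomsday.
In July the doomsday date is Jul 11.
Jul 9 is 2 days before Jul 11; 2 mod 7 = 2, so Monday − 2 = Saturday.

Saturday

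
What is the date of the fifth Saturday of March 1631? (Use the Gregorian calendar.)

March 29, 1631

March 1, 1631 is a Saturday.
The first Saturday is therefore March 1 (same day).
The fifth Saturday is 1 + 4×7 = March 29.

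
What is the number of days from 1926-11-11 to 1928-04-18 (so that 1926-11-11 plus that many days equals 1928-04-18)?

Nov 11, 1926 → Nov 11, 1927: 365 days.
Nov 11, 1927 → Dec 11, 1927: 30 days (November has 30).
Dec 11, 1927 → Jan 11, 1928: 31 days (December has 31).
Jan 11, 1928 → Feb 11, 1928: 31 days (January has 31).
Feb 11, 1928 → Mar 11, 1928: 29 days (February has 29).
Mar 11, 1928 → Apr 11, 1928: 31 days (March has 31).
Apr 11, 1928 → Apr 18, 1928: 7 days.
Total: 524 days.

524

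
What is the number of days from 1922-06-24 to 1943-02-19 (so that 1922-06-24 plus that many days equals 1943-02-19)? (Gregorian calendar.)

Jun 24, 1922 → Jun 24, 1923: 365 days.
Jun 24, 1923 → Jun 24, 1924: 366 days (Feb 29, 1924 is in that span).
Jun 24, 1924 → Jun 24, 1925: 365 days.
Jun 24, 1925 → Jun 24, 1926: 365 days.
Jun 24, 1926 → Jun 24, 1927: 365 days.
Jun 24, 1927 → Jun 24, 1928: 366 days (Feb 29, 1928 is in that span).
Jun 24, 1928 → Jun 24, 1929: 365 days.
Jun 24, 1929 → Jun 24, 1930: 365 days.
Jun 24, 1930 → Jun 24, 1931: 365 days.
Jun 24, 1931 → Jun 24, 1932: 366 days (Feb 29, 1932 is in that span).
Jun 24, 1932 → Jun 24, 1933: 365 days.
Jun 24, 1933 → Jun 24, 1934: 365 days.
Jun 24, 1934 → Jun 24, 1935: 365 days.
Jun 24, 1935 → Jun 24, 1936: 366 days (Feb 29, 1936 is in that span).
Jun 24, 1936 → Jun 24, 1937: 365 days.
Jun 24, 1937 → Jun 24, 1938: 365 days.
Jun 24, 1938 → Jun 24, 1939: 365 days.
Jun 24, 1939 → Jun 24, 1940: 366 days (Feb 29, 1940 is in that span).
Jun 24, 1940 → Jun 24, 1941: 365 days.
Jun 24, 1941 → Jun 24, 1942: 365 days.
Jun 24, 1942 → Jul 24, 1942: 30 days (June has 30).
Jul 24, 1942 → Aug 24, 1942: 31 days (July has 31).
Aug 24, 1942 → Sep 24, 1942: 31 days (August has 31).
Sep 24, 1942 → Oct 24, 1942: 30 days (September has 30).
Oct 24, 1942 → Nov 24, 1942: 31 days (October has 31).
Nov 24, 1942 → Dec 24, 1942: 30 days (November has 30).
Dec 24, 1942 → Jan 24, 1943: 31 days (December has 31).
Jan 24, 1943 → Feb 19, 1943: 26 days.
Total: 7545 days.

7545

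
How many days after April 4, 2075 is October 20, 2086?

Apr 4, 2075 → Apr 4, 2076: 366 days (Feb 29, 2076 is in that span).
Apr 4, 2076 → Apr 4, 2077: 365 days.
Apr 4, 2077 → Apr 4, 2078: 365 days.
Apr 4, 2078 → Apr 4, 2079: 365 days.
Apr 4, 2079 → Apr 4, 2080: 366 days (Feb 29, 2080 is in that span).
Apr 4, 2080 → Apr 4, 2081: 365 days.
Apr 4, 2081 → Apr 4, 2082: 365 days.
Apr 4, 2082 → Apr 4, 2083: 365 days.
Apr 4, 2083 → Apr 4, 2084: 366 days (Feb 29, 2084 is in that span).
Apr 4, 2084 → Apr 4, 2085: 365 days.
Apr 4, 2085 → Apr 4, 2086: 365 days.
Apr 4, 2086 → May 4, 2086: 30 days (April has 30).
May 4, 2086 → Jun 4, 2086: 31 days (May has 31).
Jun 4, 2086 → Jul 4, 2086: 30 days (June has 30).
Jul 4, 2086 → Aug 4, 2086: 31 days (July has 31).
Aug 4, 2086 → Sep 4, 2086: 31 days (August has 31).
Sep 4, 2086 → Oct 4, 2086: 30 days (September has 30).
Oct 4, 2086 → Oct 20, 2086: 16 days.
Total: 4217 days.

4217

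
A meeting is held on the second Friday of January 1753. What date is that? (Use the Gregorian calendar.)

January 1, 1753 is a Monday.
The first Friday is therefore January 5 (4 days later).
The second Friday is 5 + 1×7 = January 12.

January 12, 1753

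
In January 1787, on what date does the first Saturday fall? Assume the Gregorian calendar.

January 6, 1787

January 1, 1787 is a Monday.
The first Saturday is therefore January 6 (5 days later).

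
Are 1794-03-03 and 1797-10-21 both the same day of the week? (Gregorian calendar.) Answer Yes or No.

No

From Mar 3, 1794 to Oct 21, 1797 is 1328 days.
1328 mod 7 = 5, so they are different weekdays.
(Mar 3, 1794 is a Monday; Oct 21, 1797 is a Saturday.)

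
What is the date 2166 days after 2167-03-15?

+366 (one year; includes Feb 29, 2168) → Mar 15, 2168 (1800 left).
+365 (one year) → Mar 15, 2169 (1435 left).
+365 (one year) → Mar 15, 2170 (1070 left).
+365 (one year) → Mar 15, 2171 (705 left).
+366 (one year; includes Feb 29, 2172) → Mar 15, 2172 (339 left).
Mar has 31 days: +17 → Apr 1, 2172 (322 left).
Apr has 30 days: +30 → May 1, 2172 (292 left).
May has 31 days: +31 → Jun 1, 2172 (261 left).
Jun has 30 days: +30 → Jul 1, 2172 (231 left).
Jul has 31 days: +31 → Aug 1, 2172 (200 left).
Aug has 31 days: +31 → Sep 1, 2172 (169 left).
Sep has 30 days: +30 → Oct 1, 2172 (139 left).
Oct has 31 days: +31 → Nov 1, 2172 (108 left).
Nov has 30 days: +30 → Dec 1, 2172 (78 left).
Dec has 31 days: +31 → Jan 1, 2173 (47 left).
Jan has 31 days: +31 → Feb 1, 2173 (16 left).
+16 → Feb 17, 2173.

February 17, 2173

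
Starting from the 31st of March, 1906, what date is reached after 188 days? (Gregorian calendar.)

October 5, 1906

Mar has 31 days: +1 → Apr 1, 1906 (187 left).
Apr has 30 days: +30 → May 1, 1906 (157 left).
May has 31 days: +31 → Jun 1, 1906 (126 left).
Jun has 30 days: +30 → Jul 1, 1906 (96 left).
Jul has 31 days: +31 → Aug 1, 1906 (65 left).
Aug has 31 days: +31 → Sep 1, 1906 (34 left).
Sep has 30 days: +30 → Oct 1, 1906 (4 left).
+4 → Oct 5, 1906.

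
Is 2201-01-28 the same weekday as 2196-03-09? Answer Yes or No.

From Mar 9, 2196 to Jan 28, 2201 is 1785 days.
1785 mod 7 = 0, so they are the same weekday.
(Mar 9, 2196 is a Wednesday; Jan 28, 2201 is a Wednesday.)

Yes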